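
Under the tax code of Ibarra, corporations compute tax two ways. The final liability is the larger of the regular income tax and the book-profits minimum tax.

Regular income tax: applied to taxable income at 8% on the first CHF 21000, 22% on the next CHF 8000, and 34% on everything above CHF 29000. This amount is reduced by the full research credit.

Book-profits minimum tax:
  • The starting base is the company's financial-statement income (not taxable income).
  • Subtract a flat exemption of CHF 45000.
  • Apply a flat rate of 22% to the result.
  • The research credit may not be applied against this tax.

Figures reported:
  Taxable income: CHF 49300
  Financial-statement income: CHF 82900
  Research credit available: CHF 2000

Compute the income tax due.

CHF 8342

Book-profits minimum tax:
  Base (financial-statement income): CHF 82900
  Less exemption CHF 45000 → base CHF 37900
  CHF 37900 × 22% = CHF 8338

Regular income tax:
  CHF 21000 × 8% = CHF 1680
  CHF 8000 × 22% = CHF 1760
  CHF 20300 × 34% = CHF 6902
  → CHF 10342
  Less research credit CHF 2000 → CHF 8342

CHF 8342 > CHF 8338, so the regular income tax governs.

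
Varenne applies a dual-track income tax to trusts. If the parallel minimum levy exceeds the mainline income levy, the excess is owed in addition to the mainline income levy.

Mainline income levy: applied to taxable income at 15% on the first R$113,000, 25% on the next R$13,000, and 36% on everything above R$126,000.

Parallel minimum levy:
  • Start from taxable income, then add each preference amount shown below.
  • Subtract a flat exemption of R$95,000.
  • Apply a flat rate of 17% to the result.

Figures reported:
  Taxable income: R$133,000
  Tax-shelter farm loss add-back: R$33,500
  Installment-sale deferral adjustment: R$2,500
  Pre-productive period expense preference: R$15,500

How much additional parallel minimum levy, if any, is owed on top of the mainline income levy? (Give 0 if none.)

R$0

Mainline income levy:
  R$113,000 × 15% = R$16,950
  R$13,000 × 25% = R$3,250
  R$7,000 × 36% = R$2,520
  → R$22,720

Parallel minimum levy:
  Adjusted income: R$133,000 + R$33,500 + R$2,500 + R$15,500 = R$184,500
  Less exemption R$95,000 → base R$89,500
  R$89,500 × 17% = R$15,215

R$15,215 ≤ R$22,720, so no add-on is due.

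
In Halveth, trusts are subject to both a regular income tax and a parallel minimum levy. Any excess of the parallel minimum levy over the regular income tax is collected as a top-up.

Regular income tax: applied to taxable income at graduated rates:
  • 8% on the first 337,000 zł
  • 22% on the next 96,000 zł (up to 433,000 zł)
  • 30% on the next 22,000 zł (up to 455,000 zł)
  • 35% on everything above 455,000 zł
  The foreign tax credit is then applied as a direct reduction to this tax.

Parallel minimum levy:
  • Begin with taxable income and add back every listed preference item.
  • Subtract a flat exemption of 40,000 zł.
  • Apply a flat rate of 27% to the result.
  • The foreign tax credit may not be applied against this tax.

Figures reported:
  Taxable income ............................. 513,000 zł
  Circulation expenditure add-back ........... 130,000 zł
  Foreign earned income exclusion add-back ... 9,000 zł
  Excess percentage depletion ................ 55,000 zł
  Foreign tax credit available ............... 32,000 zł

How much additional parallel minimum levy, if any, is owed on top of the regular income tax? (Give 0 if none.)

Regular income tax:
  337,000 zł × 8% = 26,960 zł
  96,000 zł × 22% = 21,120 zł
  22,000 zł × 30% = 6,600 zł
  58,000 zł × 35% = 20,300 zł
  → 74,980 zł
  Less foreign tax credit 32,000 zł → 42,980 zł

Parallel minimum levy:
  Adjusted income: 513,000 zł + 130,000 zł + 9,000 zł + 55,000 zł = 707,000 zł
  Less exemption 40,000 zł → base 667,000 zł
  667,000 zł × 27% = 180,090 zł

Excess of parallel minimum levy over regular income tax: 180,090 zł − 42,980 zł = 137,110 zł.

137,110 zł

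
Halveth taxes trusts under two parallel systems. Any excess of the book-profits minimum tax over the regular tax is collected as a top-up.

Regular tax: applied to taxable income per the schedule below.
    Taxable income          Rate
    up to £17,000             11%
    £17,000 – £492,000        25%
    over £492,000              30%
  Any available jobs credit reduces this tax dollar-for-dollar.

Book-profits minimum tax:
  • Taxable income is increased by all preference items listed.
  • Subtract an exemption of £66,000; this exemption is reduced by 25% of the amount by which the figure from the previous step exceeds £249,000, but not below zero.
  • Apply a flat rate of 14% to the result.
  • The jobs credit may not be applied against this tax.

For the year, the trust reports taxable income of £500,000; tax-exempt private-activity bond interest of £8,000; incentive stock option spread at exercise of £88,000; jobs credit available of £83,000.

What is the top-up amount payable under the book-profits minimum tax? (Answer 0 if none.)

Book-profits minimum tax:
  Adjusted income: £500,000 + £8,000 + £88,000 = £596,000
  Exemption: 25% × (£596,000 − £249,000) = £86,750 ≥ £66,000, so the exemption is fully phased out
  Base: £596,000 − £0 = £596,000
  £596,000 × 14% = £83,440

Regular tax:
  £17,000 × 11% = £1,870
  £475,000 × 25% = £118,750
  £8,000 × 30% = £2,400
  → £123,020
  Less jobs credit £83,000 → £40,020

Excess of book-profits minimum tax over regular tax: £83,440 − £40,020 = £43,420.

£43,420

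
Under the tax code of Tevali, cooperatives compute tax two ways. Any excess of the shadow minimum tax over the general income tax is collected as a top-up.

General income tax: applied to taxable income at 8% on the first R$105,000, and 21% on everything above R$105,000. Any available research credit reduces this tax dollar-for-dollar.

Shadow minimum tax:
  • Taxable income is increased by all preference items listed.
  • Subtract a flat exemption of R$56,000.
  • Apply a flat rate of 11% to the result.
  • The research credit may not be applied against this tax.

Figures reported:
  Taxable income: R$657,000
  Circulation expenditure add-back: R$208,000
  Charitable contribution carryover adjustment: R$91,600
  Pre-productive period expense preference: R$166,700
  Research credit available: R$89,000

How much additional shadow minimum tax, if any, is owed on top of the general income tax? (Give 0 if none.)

R$82,083

Shadow minimum tax:
  Adjusted income: R$657,000 + R$208,000 + R$91,600 + R$166,700 = R$1,123,300
  Less exemption R$56,000 → base R$1,067,300
  R$1,067,300 × 11% = R$117,403

General income tax:
  R$105,000 × 8% = R$8,400
  R$552,000 × 21% = R$115,920
  → R$124,320
  Less research credit R$89,000 → R$35,320

Excess of shadow minimum tax over general income tax: R$117,403 − R$35,320 = R$82,083.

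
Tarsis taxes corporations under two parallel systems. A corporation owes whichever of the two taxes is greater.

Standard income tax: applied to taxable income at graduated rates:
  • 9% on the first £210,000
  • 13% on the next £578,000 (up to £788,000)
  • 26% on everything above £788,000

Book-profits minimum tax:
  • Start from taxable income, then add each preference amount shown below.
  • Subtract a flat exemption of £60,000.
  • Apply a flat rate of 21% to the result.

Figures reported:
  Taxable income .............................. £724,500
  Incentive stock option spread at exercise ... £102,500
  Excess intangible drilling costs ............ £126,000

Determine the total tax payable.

£187,530

Standard income tax:
  £210,000 × 9% = £18,900
  £514,500 × 13% = £66,885
  → £85,785

Book-profits minimum tax:
  Adjusted income: £724,500 + £102,500 + £126,000 = £953,000
  Less exemption £60,000 → base £893,000
  £893,000 × 21% = £187,530

£187,530 > £85,785, so the book-profits minimum tax is the binding amount.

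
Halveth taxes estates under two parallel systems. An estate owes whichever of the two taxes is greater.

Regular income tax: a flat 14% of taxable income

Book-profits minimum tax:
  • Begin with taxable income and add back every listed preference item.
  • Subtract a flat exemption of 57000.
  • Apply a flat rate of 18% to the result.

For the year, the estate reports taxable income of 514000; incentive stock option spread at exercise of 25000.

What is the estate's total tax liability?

86760

Book-profits minimum tax:
  Adjusted income: 514000 + 25000 = 539000
  Less exemption 57000 → base 482000
  482000 × 18% = 86760

Regular income tax:
  514000 × 14% = 71960

86760 > 71960, so the book-profits minimum tax is the binding amount.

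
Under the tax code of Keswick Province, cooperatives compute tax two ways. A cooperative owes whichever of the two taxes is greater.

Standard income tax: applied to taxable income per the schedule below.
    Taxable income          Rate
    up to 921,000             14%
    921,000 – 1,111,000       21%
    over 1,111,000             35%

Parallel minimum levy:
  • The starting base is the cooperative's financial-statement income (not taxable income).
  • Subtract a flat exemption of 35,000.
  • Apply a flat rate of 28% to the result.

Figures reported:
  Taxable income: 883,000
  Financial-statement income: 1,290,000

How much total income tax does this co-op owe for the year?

Standard income tax:
  883,000 × 14% = 123,620

Parallel minimum levy:
  Base (financial-statement income): 1,290,000
  Less exemption 35,000 → base 1,255,000
  1,255,000 × 28% = 351,400

351,400 > 123,620, so the parallel minimum levy is the binding amount.

351,400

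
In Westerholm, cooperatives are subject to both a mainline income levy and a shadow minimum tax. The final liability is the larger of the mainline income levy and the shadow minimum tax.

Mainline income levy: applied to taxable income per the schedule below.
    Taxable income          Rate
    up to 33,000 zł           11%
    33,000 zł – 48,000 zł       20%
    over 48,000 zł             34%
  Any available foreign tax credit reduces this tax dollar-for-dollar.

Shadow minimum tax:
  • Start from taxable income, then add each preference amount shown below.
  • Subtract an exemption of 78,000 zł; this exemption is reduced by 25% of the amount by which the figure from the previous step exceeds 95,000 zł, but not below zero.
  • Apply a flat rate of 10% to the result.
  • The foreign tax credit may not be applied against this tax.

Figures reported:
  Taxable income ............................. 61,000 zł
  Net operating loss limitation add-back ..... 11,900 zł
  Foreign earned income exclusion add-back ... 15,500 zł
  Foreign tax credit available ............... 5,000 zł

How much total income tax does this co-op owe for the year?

Mainline income levy:
  33,000 zł × 11% = 3,630 zł
  15,000 zł × 20% = 3,000 zł
  13,000 zł × 34% = 4,420 zł
  → 11,050 zł
  Less foreign tax credit 5,000 zł → 6,050 zł

Shadow minimum tax:
  Adjusted income: 61,000 zł + 11,900 zł + 15,500 zł = 88,400 zł
  Exemption: 88,400 zł ≤ 95,000 zł, so full 78,000 zł applies
  Base: 88,400 zł − 78,000 zł = 10,400 zł
  10,400 zł × 10% = 1,040 zł

6,050 zł > 1,040 zł, so the mainline income levy governs.

6,050 zł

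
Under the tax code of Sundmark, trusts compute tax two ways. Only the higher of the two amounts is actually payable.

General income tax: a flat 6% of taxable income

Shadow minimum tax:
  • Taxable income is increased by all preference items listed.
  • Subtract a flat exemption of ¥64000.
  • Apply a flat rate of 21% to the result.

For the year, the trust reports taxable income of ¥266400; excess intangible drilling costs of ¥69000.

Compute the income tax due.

¥56994

Shadow minimum tax:
  Adjusted income: ¥266400 + ¥69000 = ¥335400
  Less exemption ¥64000 → base ¥271400
  ¥271400 × 21% = ¥56994

General income tax:
  ¥266400 × 6% = ¥15984

¥56994 > ¥15984, so the shadow minimum tax is the binding amount.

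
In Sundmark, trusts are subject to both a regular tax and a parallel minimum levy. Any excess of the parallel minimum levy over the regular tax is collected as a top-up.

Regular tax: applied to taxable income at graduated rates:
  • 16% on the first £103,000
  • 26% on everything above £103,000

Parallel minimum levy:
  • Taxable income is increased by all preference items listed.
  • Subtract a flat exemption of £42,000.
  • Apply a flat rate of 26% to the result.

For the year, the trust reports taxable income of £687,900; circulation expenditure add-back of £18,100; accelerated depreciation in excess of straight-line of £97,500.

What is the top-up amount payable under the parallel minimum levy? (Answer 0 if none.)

£29,436

Parallel minimum levy:
  Adjusted income: £687,900 + £18,100 + £97,500 = £803,500
  Less exemption £42,000 → base £761,500
  £761,500 × 26% = £197,990

Regular tax:
  £103,000 × 16% = £16,480
  £584,900 × 26% = £152,074
  → £168,554

Excess of parallel minimum levy over regular tax: £197,990 − £168,554 = £29,436.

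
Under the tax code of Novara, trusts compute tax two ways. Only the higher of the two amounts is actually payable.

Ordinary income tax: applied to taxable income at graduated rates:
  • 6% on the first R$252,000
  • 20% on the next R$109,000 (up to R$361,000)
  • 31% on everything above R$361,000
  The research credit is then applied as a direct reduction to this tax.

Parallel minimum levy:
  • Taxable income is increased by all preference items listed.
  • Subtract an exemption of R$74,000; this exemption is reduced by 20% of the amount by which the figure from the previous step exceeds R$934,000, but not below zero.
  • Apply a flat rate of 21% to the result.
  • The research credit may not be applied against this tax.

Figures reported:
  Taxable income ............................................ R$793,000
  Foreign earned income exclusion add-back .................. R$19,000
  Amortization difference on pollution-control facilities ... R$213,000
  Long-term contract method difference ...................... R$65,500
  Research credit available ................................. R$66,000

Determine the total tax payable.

Ordinary income tax:
  R$252,000 × 6% = R$15,120
  R$109,000 × 20% = R$21,800
  R$432,000 × 31% = R$133,920
  → R$170,840
  Less research credit R$66,000 → R$104,840

Parallel minimum levy:
  Adjusted income: R$793,000 + R$19,000 + R$213,000 + R$65,500 = R$1,090,500
  Exemption: R$74,000 − 20% × (R$1,090,500 − R$934,000) = R$74,000 − R$31,300 = R$42,700
  Base: R$1,090,500 − R$42,700 = R$1,047,800
  R$1,047,800 × 21% = R$220,038

R$220,038 > R$104,840, so the parallel minimum levy is the binding amount.

R$220,038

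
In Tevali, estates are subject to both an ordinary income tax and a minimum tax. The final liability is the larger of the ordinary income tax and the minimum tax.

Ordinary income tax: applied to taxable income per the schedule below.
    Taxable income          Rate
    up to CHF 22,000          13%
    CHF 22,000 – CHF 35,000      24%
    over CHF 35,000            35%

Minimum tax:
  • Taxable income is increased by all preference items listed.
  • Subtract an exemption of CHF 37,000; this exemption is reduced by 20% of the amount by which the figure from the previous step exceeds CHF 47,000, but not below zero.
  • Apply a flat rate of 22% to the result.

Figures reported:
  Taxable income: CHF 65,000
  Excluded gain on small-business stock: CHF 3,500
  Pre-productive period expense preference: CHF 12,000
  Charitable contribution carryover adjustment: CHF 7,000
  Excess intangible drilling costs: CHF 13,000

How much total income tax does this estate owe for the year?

Minimum tax:
  Adjusted income: CHF 65,000 + CHF 3,500 + CHF 12,000 + CHF 7,000 + CHF 13,000 = CHF 100,500
  Exemption: CHF 37,000 − 20% × (CHF 100,500 − CHF 47,000) = CHF 37,000 − CHF 10,700 = CHF 26,300
  Base: CHF 100,500 − CHF 26,300 = CHF 74,200
  CHF 74,200 × 22% = CHF 16,324

Ordinary income tax:
  CHF 22,000 × 13% = CHF 2,860
  CHF 13,000 × 24% = CHF 3,120
  CHF 30,000 × 35% = CHF 10,500
  → CHF 16,480

CHF 16,480 > CHF 16,324, so the ordinary income tax governs.

CHF 16,480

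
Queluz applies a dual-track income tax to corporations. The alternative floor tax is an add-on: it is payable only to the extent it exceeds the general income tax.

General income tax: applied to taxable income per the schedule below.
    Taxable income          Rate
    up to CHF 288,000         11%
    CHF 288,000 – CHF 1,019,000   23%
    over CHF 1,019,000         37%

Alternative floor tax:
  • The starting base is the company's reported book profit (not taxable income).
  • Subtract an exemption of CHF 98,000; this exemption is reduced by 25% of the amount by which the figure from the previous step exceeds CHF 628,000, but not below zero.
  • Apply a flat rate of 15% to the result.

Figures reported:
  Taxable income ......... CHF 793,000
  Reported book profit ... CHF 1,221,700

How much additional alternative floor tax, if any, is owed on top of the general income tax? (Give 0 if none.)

CHF 35,425

Alternative floor tax:
  Base (reported book profit): CHF 1,221,700
  Exemption: 25% × (CHF 1,221,700 − CHF 628,000) = CHF 148,425 ≥ CHF 98,000, so the exemption is fully phased out
  Base: CHF 1,221,700 − CHF 0 = CHF 1,221,700
  CHF 1,221,700 × 15% = CHF 183,255

General income tax:
  CHF 288,000 × 11% = CHF 31,680
  CHF 505,000 × 23% = CHF 116,150
  → CHF 147,830

Excess of alternative floor tax over general income tax: CHF 183,255 − CHF 147,830 = CHF 35,425.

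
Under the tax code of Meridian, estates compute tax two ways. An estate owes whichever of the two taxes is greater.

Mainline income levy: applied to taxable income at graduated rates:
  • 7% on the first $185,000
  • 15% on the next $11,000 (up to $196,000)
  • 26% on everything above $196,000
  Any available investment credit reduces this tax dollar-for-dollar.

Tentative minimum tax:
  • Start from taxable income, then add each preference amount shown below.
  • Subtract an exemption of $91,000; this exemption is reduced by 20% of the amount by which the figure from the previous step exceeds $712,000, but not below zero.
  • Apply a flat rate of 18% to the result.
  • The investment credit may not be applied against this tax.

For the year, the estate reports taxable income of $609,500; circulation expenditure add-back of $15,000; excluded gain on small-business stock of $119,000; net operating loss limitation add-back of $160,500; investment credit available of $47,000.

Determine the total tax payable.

Tentative minimum tax:
  Adjusted income: $609,500 + $15,000 + $119,000 + $160,500 = $904,000
  Exemption: $91,000 − 20% × ($904,000 − $712,000) = $91,000 − $38,400 = $52,600
  Base: $904,000 − $52,600 = $851,400
  $851,400 × 18% = $153,252

Mainline income levy:
  $185,000 × 7% = $12,950
  $11,000 × 15% = $1,650
  $413,500 × 26% = $107,510
  → $122,110
  Less investment credit $47,000 → $75,110

$153,252 > $75,110, so the tentative minimum tax is the binding amount.

$153,252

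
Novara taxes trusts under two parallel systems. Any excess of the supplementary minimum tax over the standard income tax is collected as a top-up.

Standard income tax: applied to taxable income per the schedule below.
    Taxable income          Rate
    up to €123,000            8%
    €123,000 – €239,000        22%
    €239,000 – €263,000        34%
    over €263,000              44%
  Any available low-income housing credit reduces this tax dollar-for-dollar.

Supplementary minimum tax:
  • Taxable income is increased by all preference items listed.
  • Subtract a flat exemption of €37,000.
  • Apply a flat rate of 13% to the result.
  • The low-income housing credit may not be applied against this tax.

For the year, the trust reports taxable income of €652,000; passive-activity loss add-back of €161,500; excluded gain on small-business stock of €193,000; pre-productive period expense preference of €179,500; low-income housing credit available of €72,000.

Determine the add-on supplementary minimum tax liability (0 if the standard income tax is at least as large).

Standard income tax:
  €123,000 × 8% = €9,840
  €116,000 × 22% = €25,520
  €24,000 × 34% = €8,160
  €389,000 × 44% = €171,160
  → €214,680
  Less low-income housing credit €72,000 → €142,680

Supplementary minimum tax:
  Adjusted income: €652,000 + €161,500 + €193,000 + €179,500 = €1,186,000
  Less exemption €37,000 → base €1,149,000
  €1,149,000 × 13% = €149,370

Excess of supplementary minimum tax over standard income tax: €149,370 − €142,680 = €6,690.

€6,690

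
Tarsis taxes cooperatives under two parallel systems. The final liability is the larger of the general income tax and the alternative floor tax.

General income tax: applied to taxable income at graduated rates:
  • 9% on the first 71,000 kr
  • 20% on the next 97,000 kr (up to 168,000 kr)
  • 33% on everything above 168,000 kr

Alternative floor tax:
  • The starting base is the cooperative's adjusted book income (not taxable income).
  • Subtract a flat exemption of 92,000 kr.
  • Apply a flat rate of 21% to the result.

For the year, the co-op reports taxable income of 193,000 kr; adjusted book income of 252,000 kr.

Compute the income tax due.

Alternative floor tax:
  Base (adjusted book income): 252,000 kr
  Less exemption 92,000 kr → base 160,000 kr
  160,000 kr × 21% = 33,600 kr

General income tax:
  71,000 kr × 9% = 6,390 kr
  97,000 kr × 20% = 19,400 kr
  25,000 kr × 33% = 8,250 kr
  → 34,040 kr

34,040 kr > 33,600 kr, so the general income tax governs.

34,040 kr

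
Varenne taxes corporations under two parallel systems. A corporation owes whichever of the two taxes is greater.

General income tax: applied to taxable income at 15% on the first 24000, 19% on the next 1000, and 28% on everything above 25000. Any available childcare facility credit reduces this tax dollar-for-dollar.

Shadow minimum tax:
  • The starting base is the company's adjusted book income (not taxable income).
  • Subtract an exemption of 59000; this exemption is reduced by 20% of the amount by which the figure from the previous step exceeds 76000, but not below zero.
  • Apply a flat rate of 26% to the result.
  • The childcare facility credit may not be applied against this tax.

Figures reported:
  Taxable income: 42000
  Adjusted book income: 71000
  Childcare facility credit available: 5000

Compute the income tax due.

General income tax:
  24000 × 15% = 3600
  1000 × 19% = 190
  17000 × 28% = 4760
  → 8550
  Less childcare facility credit 5000 → 3550

Shadow minimum tax:
  Base (adjusted book income): 71000
  Exemption: 71000 ≤ 76000, so full 59000 applies
  Base: 71000 − 59000 = 12000
  12000 × 26% = 3120

3550 > 3120, so the general income tax governs.

3550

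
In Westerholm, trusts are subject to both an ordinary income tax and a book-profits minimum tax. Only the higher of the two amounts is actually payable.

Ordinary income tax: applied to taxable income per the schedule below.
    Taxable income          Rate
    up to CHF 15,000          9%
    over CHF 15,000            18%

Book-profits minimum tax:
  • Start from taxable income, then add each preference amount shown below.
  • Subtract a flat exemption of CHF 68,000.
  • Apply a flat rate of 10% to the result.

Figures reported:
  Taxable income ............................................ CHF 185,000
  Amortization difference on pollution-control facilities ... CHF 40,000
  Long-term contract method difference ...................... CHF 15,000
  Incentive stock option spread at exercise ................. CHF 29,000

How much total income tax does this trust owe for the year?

CHF 31,950

Ordinary income tax:
  CHF 15,000 × 9% = CHF 1,350
  CHF 170,000 × 18% = CHF 30,600
  → CHF 31,950

Book-profits minimum tax:
  Adjusted income: CHF 185,000 + CHF 40,000 + CHF 15,000 + CHF 29,000 = CHF 269,000
  Less exemption CHF 68,000 → base CHF 201,000
  CHF 201,000 × 10% = CHF 20,100

CHF 31,950 > CHF 20,100, so the ordinary income tax governs.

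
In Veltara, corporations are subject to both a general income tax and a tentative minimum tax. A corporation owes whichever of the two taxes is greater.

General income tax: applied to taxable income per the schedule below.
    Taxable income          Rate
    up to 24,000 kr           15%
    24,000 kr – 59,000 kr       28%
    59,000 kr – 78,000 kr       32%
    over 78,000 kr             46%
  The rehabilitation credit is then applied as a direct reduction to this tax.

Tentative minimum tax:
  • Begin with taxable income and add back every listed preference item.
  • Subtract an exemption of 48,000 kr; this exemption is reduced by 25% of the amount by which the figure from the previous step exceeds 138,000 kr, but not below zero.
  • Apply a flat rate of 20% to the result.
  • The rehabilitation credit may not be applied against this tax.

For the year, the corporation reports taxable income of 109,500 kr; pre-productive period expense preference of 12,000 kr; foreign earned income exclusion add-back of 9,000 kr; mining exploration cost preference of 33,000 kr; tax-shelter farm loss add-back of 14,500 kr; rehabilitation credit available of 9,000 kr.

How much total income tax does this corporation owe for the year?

28,000 kr

Tentative minimum tax:
  Adjusted income: 109,500 kr + 12,000 kr + 9,000 kr + 33,000 kr + 14,500 kr = 178,000 kr
  Exemption: 48,000 kr − 25% × (178,000 kr − 138,000 kr) = 48,000 kr − 10,000 kr = 38,000 kr
  Base: 178,000 kr − 38,000 kr = 140,000 kr
  140,000 kr × 20% = 28,000 kr

General income tax:
  24,000 kr × 15% = 3,600 kr
  35,000 kr × 28% = 9,800 kr
  19,000 kr × 32% = 6,080 kr
  31,500 kr × 46% = 14,490 kr
  → 33,970 kr
  Less rehabilitation credit 9,000 kr → 24,970 kr

28,000 kr > 24,970 kr, so the tentative minimum tax is the binding amount.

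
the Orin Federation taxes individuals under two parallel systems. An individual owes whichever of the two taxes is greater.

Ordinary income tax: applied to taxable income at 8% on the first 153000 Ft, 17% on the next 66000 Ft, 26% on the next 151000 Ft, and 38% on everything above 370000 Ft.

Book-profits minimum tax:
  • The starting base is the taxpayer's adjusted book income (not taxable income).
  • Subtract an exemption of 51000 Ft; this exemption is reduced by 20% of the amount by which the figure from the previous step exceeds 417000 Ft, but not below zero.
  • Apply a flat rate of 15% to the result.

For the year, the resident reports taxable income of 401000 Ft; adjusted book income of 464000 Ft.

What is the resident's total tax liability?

Book-profits minimum tax:
  Base (adjusted book income): 464000 Ft
  Exemption: 51000 Ft − 20% × (464000 Ft − 417000 Ft) = 51000 Ft − 9400 Ft = 41600 Ft
  Base: 464000 Ft − 41600 Ft = 422400 Ft
  422400 Ft × 15% = 63360 Ft

Ordinary income tax:
  153000 Ft × 8% = 12240 Ft
  66000 Ft × 17% = 11220 Ft
  151000 Ft × 26% = 39260 Ft
  31000 Ft × 38% = 11780 Ft
  → 74500 Ft

74500 Ft > 63360 Ft, so the ordinary income tax governs.

74500 Ft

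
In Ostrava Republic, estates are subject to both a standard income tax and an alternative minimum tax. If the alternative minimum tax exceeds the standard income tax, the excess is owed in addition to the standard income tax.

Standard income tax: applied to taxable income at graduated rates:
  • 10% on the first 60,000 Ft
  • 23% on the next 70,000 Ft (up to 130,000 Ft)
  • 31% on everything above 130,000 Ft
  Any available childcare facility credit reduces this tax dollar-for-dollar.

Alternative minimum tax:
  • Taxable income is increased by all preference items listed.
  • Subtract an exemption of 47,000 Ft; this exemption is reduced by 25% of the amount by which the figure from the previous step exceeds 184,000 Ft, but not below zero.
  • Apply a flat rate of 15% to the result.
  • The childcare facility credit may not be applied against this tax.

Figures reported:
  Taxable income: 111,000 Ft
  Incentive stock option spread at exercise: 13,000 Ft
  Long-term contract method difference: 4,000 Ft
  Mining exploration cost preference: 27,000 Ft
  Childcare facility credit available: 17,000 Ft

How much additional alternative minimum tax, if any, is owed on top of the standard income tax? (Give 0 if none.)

Standard income tax:
  60,000 Ft × 10% = 6,000 Ft
  51,000 Ft × 23% = 11,730 Ft
  → 17,730 Ft
  Less childcare facility credit 17,000 Ft → 730 Ft

Alternative minimum tax:
  Adjusted income: 111,000 Ft + 13,000 Ft + 4,000 Ft + 27,000 Ft = 155,000 Ft
  Exemption: 155,000 Ft ≤ 184,000 Ft, so full 47,000 Ft applies
  Base: 155,000 Ft − 47,000 Ft = 108,000 Ft
  108,000 Ft × 15% = 16,200 Ft

Excess of alternative minimum tax over standard income tax: 16,200 Ft − 730 Ft = 15,470 Ft.

15,470 Ft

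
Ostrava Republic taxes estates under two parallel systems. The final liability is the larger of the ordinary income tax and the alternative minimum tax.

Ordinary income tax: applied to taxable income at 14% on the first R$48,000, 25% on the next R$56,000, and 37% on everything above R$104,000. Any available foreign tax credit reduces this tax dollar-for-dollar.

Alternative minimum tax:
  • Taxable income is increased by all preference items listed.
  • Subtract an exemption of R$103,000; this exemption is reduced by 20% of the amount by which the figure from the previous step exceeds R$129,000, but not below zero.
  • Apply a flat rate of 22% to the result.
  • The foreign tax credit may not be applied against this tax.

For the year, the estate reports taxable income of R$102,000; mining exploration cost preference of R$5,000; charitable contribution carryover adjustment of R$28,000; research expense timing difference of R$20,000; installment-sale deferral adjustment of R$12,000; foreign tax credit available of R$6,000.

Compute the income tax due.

R$15,752

Alternative minimum tax:
  Adjusted income: R$102,000 + R$5,000 + R$28,000 + R$20,000 + R$12,000 = R$167,000
  Exemption: R$103,000 − 20% × (R$167,000 − R$129,000) = R$103,000 − R$7,600 = R$95,400
  Base: R$167,000 − R$95,400 = R$71,600
  R$71,600 × 22% = R$15,752

Ordinary income tax:
  R$48,000 × 14% = R$6,720
  R$54,000 × 25% = R$13,500
  → R$20,220
  Less foreign tax credit R$6,000 → R$14,220

R$15,752 > R$14,220, so the alternative minimum tax is the binding amount.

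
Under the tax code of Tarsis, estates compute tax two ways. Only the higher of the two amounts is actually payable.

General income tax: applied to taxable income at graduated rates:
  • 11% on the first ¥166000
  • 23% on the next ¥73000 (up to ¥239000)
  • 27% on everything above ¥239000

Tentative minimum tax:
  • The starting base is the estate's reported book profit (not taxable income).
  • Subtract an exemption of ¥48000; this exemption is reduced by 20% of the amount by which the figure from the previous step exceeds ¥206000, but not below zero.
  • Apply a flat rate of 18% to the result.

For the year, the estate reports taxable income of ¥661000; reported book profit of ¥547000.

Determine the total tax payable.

Tentative minimum tax:
  Base (reported book profit): ¥547000
  Exemption: 20% × (¥547000 − ¥206000) = ¥68200 ≥ ¥48000, so the exemption is fully phased out
  Base: ¥547000 − ¥0 = ¥547000
  ¥547000 × 18% = ¥98460

General income tax:
  ¥166000 × 11% = ¥18260
  ¥73000 × 23% = ¥16790
  ¥422000 × 27% = ¥113940
  → ¥148990

¥148990 > ¥98460, so the general income tax governs.

¥148990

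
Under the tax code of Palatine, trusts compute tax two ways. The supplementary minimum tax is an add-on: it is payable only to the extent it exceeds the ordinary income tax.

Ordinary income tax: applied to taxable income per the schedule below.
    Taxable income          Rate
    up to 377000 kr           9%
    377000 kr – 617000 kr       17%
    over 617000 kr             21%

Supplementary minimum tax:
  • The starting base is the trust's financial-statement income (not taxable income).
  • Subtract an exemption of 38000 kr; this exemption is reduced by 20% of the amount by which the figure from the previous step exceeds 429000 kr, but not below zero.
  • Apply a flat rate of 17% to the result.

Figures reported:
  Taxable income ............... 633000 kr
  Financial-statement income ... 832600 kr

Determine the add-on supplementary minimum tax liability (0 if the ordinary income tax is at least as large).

Ordinary income tax:
  377000 kr × 9% = 33930 kr
  240000 kr × 17% = 40800 kr
  16000 kr × 21% = 3360 kr
  → 78090 kr

Supplementary minimum tax:
  Base (financial-statement income): 832600 kr
  Exemption: 20% × (832600 kr − 429000 kr) = 80720 kr ≥ 38000 kr, so the exemption is fully phased out
  Base: 832600 kr − 0 kr = 832600 kr
  832600 kr × 17% = 141542 kr

Excess of supplementary minimum tax over ordinary income tax: 141542 kr − 78090 kr = 63452 kr.

63452 kr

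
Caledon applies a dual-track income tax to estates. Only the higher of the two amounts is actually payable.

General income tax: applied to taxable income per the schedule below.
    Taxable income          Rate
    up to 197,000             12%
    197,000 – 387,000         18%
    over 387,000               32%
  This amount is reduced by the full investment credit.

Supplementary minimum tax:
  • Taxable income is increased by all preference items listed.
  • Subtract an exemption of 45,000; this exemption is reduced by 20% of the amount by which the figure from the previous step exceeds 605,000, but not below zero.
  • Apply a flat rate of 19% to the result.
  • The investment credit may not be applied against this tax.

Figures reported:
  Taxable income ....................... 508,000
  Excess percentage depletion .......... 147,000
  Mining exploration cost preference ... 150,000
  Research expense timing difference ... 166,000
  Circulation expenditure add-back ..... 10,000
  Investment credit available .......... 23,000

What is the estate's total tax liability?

General income tax:
  197,000 × 12% = 23,640
  190,000 × 18% = 34,200
  121,000 × 32% = 38,720
  → 96,560
  Less investment credit 23,000 → 73,560

Supplementary minimum tax:
  Adjusted income: 508,000 + 147,000 + 150,000 + 166,000 + 10,000 = 981,000
  Exemption: 20% × (981,000 − 605,000) = 75,200 ≥ 45,000, so the exemption is fully phased out
  Base: 981,000 − 0 = 981,000
  981,000 × 19% = 186,390

186,390 > 73,560, so the supplementary minimum tax is the binding amount.

186,390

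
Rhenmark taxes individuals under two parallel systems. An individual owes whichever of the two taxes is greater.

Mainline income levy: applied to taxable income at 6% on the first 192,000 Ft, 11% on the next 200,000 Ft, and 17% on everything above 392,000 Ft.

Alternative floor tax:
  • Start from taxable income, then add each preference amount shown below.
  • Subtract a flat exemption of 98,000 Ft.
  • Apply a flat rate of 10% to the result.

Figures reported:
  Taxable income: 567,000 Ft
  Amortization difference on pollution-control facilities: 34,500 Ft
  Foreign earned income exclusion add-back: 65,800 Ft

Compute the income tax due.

63,270 Ft

Alternative floor tax:
  Adjusted income: 567,000 Ft + 34,500 Ft + 65,800 Ft = 667,300 Ft
  Less exemption 98,000 Ft → base 569,300 Ft
  569,300 Ft × 10% = 56,930 Ft

Mainline income levy:
  192,000 Ft × 6% = 11,520 Ft
  200,000 Ft × 11% = 22,000 Ft
  175,000 Ft × 17% = 29,750 Ft
  → 63,270 Ft

63,270 Ft > 56,930 Ft, so the mainline income levy governs.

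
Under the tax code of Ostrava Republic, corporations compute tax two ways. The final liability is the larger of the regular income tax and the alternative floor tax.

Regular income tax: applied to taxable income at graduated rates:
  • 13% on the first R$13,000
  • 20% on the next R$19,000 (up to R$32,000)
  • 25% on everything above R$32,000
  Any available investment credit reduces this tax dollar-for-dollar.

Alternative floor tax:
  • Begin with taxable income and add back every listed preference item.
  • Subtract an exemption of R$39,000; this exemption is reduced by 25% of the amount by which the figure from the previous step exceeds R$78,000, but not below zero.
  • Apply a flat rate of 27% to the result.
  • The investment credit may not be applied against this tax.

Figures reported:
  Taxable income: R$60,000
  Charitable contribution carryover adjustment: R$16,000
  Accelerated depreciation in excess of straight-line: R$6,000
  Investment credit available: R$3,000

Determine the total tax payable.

Alternative floor tax:
  Adjusted income: R$60,000 + R$16,000 + R$6,000 = R$82,000
  Exemption: R$39,000 − 25% × (R$82,000 − R$78,000) = R$39,000 − R$1,000 = R$38,000
  Base: R$82,000 − R$38,000 = R$44,000
  R$44,000 × 27% = R$11,880

Regular income tax:
  R$13,000 × 13% = R$1,690
  R$19,000 × 20% = R$3,800
  R$28,000 × 25% = R$7,000
  → R$12,490
  Less investment credit R$3,000 → R$9,490

R$11,880 > R$9,490, so the alternative floor tax is the binding amount.

R$11,880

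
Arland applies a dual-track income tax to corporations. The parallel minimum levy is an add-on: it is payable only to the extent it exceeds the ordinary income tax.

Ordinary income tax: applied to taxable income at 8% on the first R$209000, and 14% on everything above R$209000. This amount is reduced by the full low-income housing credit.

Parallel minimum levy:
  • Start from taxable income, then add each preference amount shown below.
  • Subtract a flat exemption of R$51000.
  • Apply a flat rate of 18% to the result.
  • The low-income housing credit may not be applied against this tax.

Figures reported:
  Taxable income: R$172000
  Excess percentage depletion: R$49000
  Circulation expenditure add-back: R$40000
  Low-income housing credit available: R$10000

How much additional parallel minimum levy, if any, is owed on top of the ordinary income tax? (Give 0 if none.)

R$34040

Parallel minimum levy:
  Adjusted income: R$172000 + R$49000 + R$40000 = R$261000
  Less exemption R$51000 → base R$210000
  R$210000 × 18% = R$37800

Ordinary income tax:
  R$172000 × 8% = R$13760
  Less low-income housing credit R$10000 → R$3760

Excess of parallel minimum levy over ordinary income tax: R$37800 − R$3760 = R$34040.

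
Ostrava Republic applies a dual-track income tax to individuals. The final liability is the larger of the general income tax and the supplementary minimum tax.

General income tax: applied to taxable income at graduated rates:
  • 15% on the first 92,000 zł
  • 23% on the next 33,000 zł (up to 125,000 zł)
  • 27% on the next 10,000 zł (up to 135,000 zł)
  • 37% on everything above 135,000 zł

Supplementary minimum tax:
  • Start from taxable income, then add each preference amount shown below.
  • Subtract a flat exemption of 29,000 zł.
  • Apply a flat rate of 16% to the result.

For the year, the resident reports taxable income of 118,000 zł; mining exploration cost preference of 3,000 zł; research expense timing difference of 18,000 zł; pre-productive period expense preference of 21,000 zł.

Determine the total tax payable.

20,960 zł

General income tax:
  92,000 zł × 15% = 13,800 zł
  26,000 zł × 23% = 5,980 zł
  → 19,780 zł

Supplementary minimum tax:
  Adjusted income: 118,000 zł + 3,000 zł + 18,000 zł + 21,000 zł = 160,000 zł
  Less exemption 29,000 zł → base 131,000 zł
  131,000 zł × 16% = 20,960 zł

20,960 zł > 19,780 zł, so the supplementary minimum tax is the binding amount.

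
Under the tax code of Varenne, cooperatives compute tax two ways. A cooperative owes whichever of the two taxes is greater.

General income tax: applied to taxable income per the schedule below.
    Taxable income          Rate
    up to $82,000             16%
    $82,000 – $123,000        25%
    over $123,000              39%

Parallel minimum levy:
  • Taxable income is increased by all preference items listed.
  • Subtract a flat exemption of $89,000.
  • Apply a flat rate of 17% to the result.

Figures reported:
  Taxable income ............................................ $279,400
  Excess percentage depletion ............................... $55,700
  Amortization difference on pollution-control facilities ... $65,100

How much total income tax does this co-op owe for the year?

$84,366

Parallel minimum levy:
  Adjusted income: $279,400 + $55,700 + $65,100 = $400,200
  Less exemption $89,000 → base $311,200
  $311,200 × 17% = $52,904

General income tax:
  $82,000 × 16% = $13,120
  $41,000 × 25% = $10,250
  $156,400 × 39% = $60,996
  → $84,366

$84,366 > $52,904, so the general income tax governs.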